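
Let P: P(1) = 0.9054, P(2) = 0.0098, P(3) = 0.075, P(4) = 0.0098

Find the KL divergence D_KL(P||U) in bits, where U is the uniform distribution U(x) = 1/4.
1.4591 bits

U(i) = 1/4 for all i

D_KL(P||U) = Σ P(x) log₂(P(x) / (1/4))
           = Σ P(x) log₂(P(x)) + log₂(4)
           = log₂(4) - H(P)

H(P) = -Σ P(x) log₂(P(x)):
  -P(1)·log₂(P(1)) = -(0.9054)·log₂(0.9054) = 0.12981
  -P(2)·log₂(P(2)) = -(0.0098)·log₂(0.0098) = 0.06540
  -P(3)·log₂(P(3)) = -(0.075)·log₂(0.075) = 0.28027
  -P(4)·log₂(P(4)) = -(0.0098)·log₂(0.0098) = 0.06540
H(P) = 0.12981 + 0.06540 + 0.28027 + 0.06540 = 0.54088 bits

log₂(4) = 2.00000 bits

D_KL(P||U) = 2.00000 - 0.54088 = 1.45912 ≈ 1.4591 bits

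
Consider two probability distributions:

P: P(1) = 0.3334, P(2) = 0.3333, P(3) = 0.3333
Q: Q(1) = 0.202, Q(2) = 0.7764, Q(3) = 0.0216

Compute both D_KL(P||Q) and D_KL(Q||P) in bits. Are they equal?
D_KL(P||Q) = 1.1502 bits, D_KL(Q||P) = 0.7159 bits. No, they are not equal.

D_KL(P||Q) = Σ P(x) log₂(P(x)/Q(x))

Computing term by term:
  P(1)·log₂(P(1)/Q(1)) = 0.3334·log₂(0.3334/0.202) = 0.24101
  P(2)·log₂(P(2)/Q(2)) = 0.3333·log₂(0.3333/0.7764) = -0.40662
  P(3)·log₂(P(3)/Q(3)) = 0.3333·log₂(0.3333/0.0216) = 1.31577

D_KL(P||Q) = 0.24101 - 0.40662 + 1.31577 = 1.15016 ≈ 1.1502 bits

D_KL(Q||P) = Σ Q(x) log₂(Q(x)/P(x))

Computing term by term:
  Q(1)·log₂(Q(1)/P(1)) = 0.202·log₂(0.202/0.3334) = -0.14603
  Q(2)·log₂(Q(2)/P(2)) = 0.7764·log₂(0.7764/0.3333) = 0.94719
  Q(3)·log₂(Q(3)/P(3)) = 0.0216·log₂(0.0216/0.3333) = -0.08527

D_KL(Q||P) = -0.14603 + 0.94719 - 0.08527 = 0.71589 ≈ 0.7159 bits

These are NOT equal (difference: 0.4343 bits). KL divergence is asymmetric: D_KL(P||Q) ≠ D_KL(Q||P) in general.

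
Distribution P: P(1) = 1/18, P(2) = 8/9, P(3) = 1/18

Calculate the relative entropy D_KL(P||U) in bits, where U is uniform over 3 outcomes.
0.9706 bits

U(i) = 1/3 for all i

D_KL(P||U) = Σ P(x) log₂(P(x) / (1/3))
           = Σ P(x) log₂(P(x)) + log₂(3)
           = log₂(3) - H(P)

H(P) = -Σ P(x) log₂(P(x)):
  -P(1)·log₂(P(1)) = -(1/18)·log₂(1/18) = 0.23166
  -P(2)·log₂(P(2)) = -(8/9)·log₂(8/9) = 0.15104
  -P(3)·log₂(P(3)) = -(1/18)·log₂(1/18) = 0.23166
H(P) = 0.23166 + 0.15104 + 0.23166 = 0.61436 bits

log₂(3) = 1.58496 bits

D_KL(P||U) = 1.58496 - 0.61436 = 0.97060 ≈ 0.9706 bits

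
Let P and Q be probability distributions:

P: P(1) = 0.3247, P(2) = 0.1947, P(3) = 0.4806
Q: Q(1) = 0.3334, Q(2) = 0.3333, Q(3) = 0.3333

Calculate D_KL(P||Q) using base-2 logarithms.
0.0904 bits

D_KL(P||Q) = Σ P(x) log₂(P(x)/Q(x))

Computing term by term:
  P(1)·log₂(P(1)/Q(1)) = 0.3247·log₂(0.3247/0.3334) = -0.01239
  P(2)·log₂(P(2)/Q(2)) = 0.1947·log₂(0.1947/0.3333) = -0.15100
  P(3)·log₂(P(3)/Q(3)) = 0.4806·log₂(0.4806/0.3333) = 0.25376

D_KL(P||Q) = -0.01239 - 0.15100 + 0.25376 = 0.09037 ≈ 0.0904 bits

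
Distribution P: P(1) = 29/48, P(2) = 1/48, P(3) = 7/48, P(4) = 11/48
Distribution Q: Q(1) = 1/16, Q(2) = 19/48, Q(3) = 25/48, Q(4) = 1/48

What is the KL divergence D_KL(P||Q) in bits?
2.4139 bits

D_KL(P||Q) = Σ P(x) log₂(P(x)/Q(x))

Computing term by term:
  P(1)·log₂(P(1)/Q(1)) = (29/48)·log₂((29/48)/(1/16)) = 1.97745
  P(2)·log₂(P(2)/Q(2)) = (1/48)·log₂((1/48)/(19/48)) = -0.08850
  P(3)·log₂(P(3)/Q(3)) = (7/48)·log₂((7/48)/(25/48)) = -0.26782
  P(4)·log₂(P(4)/Q(4)) = (11/48)·log₂((11/48)/(1/48)) = 0.79279

D_KL(P||Q) = 1.97745 - 0.08850 - 0.26782 + 0.79279 = 2.41392 ≈ 2.4139 bits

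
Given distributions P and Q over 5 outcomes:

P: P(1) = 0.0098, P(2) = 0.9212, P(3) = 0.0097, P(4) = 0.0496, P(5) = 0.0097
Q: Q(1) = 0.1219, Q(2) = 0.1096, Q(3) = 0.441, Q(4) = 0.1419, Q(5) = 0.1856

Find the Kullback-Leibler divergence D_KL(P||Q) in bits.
2.6237 bits

D_KL(P||Q) = Σ P(x) log₂(P(x)/Q(x))

Computing term by term:
  P(1)·log₂(P(1)/Q(1)) = 0.0098·log₂(0.0098/0.1219) = -0.03564
  P(2)·log₂(P(2)/Q(2)) = 0.9212·log₂(0.9212/0.1096) = 2.82925
  P(3)·log₂(P(3)/Q(3)) = 0.0097·log₂(0.0097/0.441) = -0.05341
  P(4)·log₂(P(4)/Q(4)) = 0.0496·log₂(0.0496/0.1419) = -0.07522
  P(5)·log₂(P(5)/Q(5)) = 0.0097·log₂(0.0097/0.1856) = -0.04130

D_KL(P||Q) = -0.03564 + 2.82925 - 0.05341 - 0.07522 - 0.04130 = 2.62368 ≈ 2.6237 bits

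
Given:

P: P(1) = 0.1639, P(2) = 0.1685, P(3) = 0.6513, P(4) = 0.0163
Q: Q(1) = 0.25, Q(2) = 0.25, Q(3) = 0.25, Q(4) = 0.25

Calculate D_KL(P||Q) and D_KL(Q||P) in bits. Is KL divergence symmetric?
D_KL(P||Q) = 0.6398 bits, D_KL(Q||P) = 0.9340 bits. No, KL divergence is not symmetric.

D_KL(P||Q) = Σ P(x) log₂(P(x)/Q(x))

Computing term by term:
  P(1)·log₂(P(1)/Q(1)) = 0.1639·log₂(0.1639/0.25) = -0.09983
  P(2)·log₂(P(2)/Q(2)) = 0.1685·log₂(0.1685/0.25) = -0.09591
  P(3)·log₂(P(3)/Q(3)) = 0.6513·log₂(0.6513/0.25) = 0.89970
  P(4)·log₂(P(4)/Q(4)) = 0.0163·log₂(0.0163/0.25) = -0.06421

D_KL(P||Q) = -0.09983 - 0.09591 + 0.89970 - 0.06421 = 0.63975 ≈ 0.6398 bits

D_KL(Q||P) = Σ Q(x) log₂(Q(x)/P(x))

Computing term by term:
  Q(1)·log₂(Q(1)/P(1)) = 0.25·log₂(0.25/0.1639) = 0.15228
  Q(2)·log₂(Q(2)/P(2)) = 0.25·log₂(0.25/0.1685) = 0.14229
  Q(3)·log₂(Q(3)/P(3)) = 0.25·log₂(0.25/0.6513) = -0.34535
  Q(4)·log₂(Q(4)/P(4)) = 0.25·log₂(0.25/0.0163) = 0.98475

D_KL(Q||P) = 0.15228 + 0.14229 - 0.34535 + 0.98475 = 0.93397 ≈ 0.9340 bits

These are NOT equal (difference: 0.2942 bits). KL divergence is asymmetric: D_KL(P||Q) ≠ D_KL(Q||P) in general.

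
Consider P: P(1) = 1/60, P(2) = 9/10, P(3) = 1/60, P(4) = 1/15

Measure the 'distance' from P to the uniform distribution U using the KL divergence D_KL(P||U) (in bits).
1.4058 bits

U(i) = 1/4 for all i

D_KL(P||U) = Σ P(x) log₂(P(x) / (1/4))
           = Σ P(x) log₂(P(x)) + log₂(4)
           = log₂(4) - H(P)

H(P) = -Σ P(x) log₂(P(x)):
  -P(1)·log₂(P(1)) = -(1/60)·log₂(1/60) = 0.09845
  -P(2)·log₂(P(2)) = -(9/10)·log₂(9/10) = 0.13680
  -P(3)·log₂(P(3)) = -(1/60)·log₂(1/60) = 0.09845
  -P(4)·log₂(P(4)) = -(1/15)·log₂(1/15) = 0.26046
H(P) = 0.09845 + 0.13680 + 0.09845 + 0.26046 = 0.59416 bits

log₂(4) = 2.00000 bits

D_KL(P||U) = 2.00000 - 0.59416 = 1.40584 ≈ 1.4058 bits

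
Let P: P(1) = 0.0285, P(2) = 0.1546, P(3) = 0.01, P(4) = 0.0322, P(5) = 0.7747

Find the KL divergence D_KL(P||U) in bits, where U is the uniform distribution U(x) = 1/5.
1.2479 bits

U(i) = 1/5 for all i

D_KL(P||U) = Σ P(x) log₂(P(x) / (1/5))
           = Σ P(x) log₂(P(x)) + log₂(5)
           = log₂(5) - H(P)

H(P) = -Σ P(x) log₂(P(x)):
  -P(1)·log₂(P(1)) = -(0.0285)·log₂(0.0285) = 0.14629
  -P(2)·log₂(P(2)) = -(0.1546)·log₂(0.1546) = 0.41640
  -P(3)·log₂(P(3)) = -(0.01)·log₂(0.01) = 0.06644
  -P(4)·log₂(P(4)) = -(0.0322)·log₂(0.0322) = 0.15961
  -P(5)·log₂(P(5)) = -(0.7747)·log₂(0.7747) = 0.28531
H(P) = 0.14629 + 0.41640 + 0.06644 + 0.15961 + 0.28531 = 1.07405 bits

log₂(5) = 2.32193 bits

D_KL(P||U) = 2.32193 - 1.07405 = 1.24788 ≈ 1.2479 bits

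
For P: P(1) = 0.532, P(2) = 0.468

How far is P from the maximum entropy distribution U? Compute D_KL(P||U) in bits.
0.0030 bits

U(i) = 1/2 for all i

D_KL(P||U) = Σ P(x) log₂(P(x) / (1/2))
           = Σ P(x) log₂(P(x)) + log₂(2)
           = log₂(2) - H(P)

H(P) = -Σ P(x) log₂(P(x)):
  -P(1)·log₂(P(1)) = -(0.532)·log₂(0.532) = 0.48439
  -P(2)·log₂(P(2)) = -(0.468)·log₂(0.468) = 0.51266
H(P) = 0.48439 + 0.51266 = 0.99705 bits

log₂(2) = 1.00000 bits

D_KL(P||U) = 1.00000 - 0.99705 = 0.00295 ≈ 0.0030 bits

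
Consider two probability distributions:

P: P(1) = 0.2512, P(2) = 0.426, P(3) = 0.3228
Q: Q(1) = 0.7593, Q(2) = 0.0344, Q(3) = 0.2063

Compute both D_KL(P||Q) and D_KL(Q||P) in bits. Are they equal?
D_KL(P||Q) = 1.3542 bits, D_KL(Q||P) = 0.9536 bits. No, they are not equal.

D_KL(P||Q) = Σ P(x) log₂(P(x)/Q(x))

Computing term by term:
  P(1)·log₂(P(1)/Q(1)) = 0.2512·log₂(0.2512/0.7593) = -0.40087
  P(2)·log₂(P(2)/Q(2)) = 0.426·log₂(0.426/0.0344) = 1.54654
  P(3)·log₂(P(3)/Q(3)) = 0.3228·log₂(0.3228/0.2063) = 0.20850

D_KL(P||Q) = -0.40087 + 1.54654 + 0.20850 = 1.35417 ≈ 1.3542 bits

D_KL(Q||P) = Σ Q(x) log₂(Q(x)/P(x))

Computing term by term:
  Q(1)·log₂(Q(1)/P(1)) = 0.7593·log₂(0.7593/0.2512) = 1.21172
  Q(2)·log₂(Q(2)/P(2)) = 0.0344·log₂(0.0344/0.426) = -0.12488
  Q(3)·log₂(Q(3)/P(3)) = 0.2063·log₂(0.2063/0.3228) = -0.13325

D_KL(Q||P) = 1.21172 - 0.12488 - 0.13325 = 0.95359 ≈ 0.9536 bits

These are NOT equal (difference: 0.4006 bits). KL divergence is asymmetric: D_KL(P||Q) ≠ D_KL(Q||P) in general.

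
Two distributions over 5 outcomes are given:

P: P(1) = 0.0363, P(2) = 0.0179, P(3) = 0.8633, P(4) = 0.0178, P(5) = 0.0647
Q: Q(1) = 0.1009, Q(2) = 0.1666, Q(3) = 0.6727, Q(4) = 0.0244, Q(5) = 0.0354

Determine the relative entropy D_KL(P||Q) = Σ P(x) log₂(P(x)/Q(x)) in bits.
0.2477 bits

D_KL(P||Q) = Σ P(x) log₂(P(x)/Q(x))

Computing term by term:
  P(1)·log₂(P(1)/Q(1)) = 0.0363·log₂(0.0363/0.1009) = -0.05354
  P(2)·log₂(P(2)/Q(2)) = 0.0179·log₂(0.0179/0.1666) = -0.05761
  P(3)·log₂(P(3)/Q(3)) = 0.8633·log₂(0.8633/0.6727) = 0.31070
  P(4)·log₂(P(4)/Q(4)) = 0.0178·log₂(0.0178/0.0244) = -0.00810
  P(5)·log₂(P(5)/Q(5)) = 0.0647·log₂(0.0647/0.0354) = 0.05629

D_KL(P||Q) = -0.05354 - 0.05761 + 0.31070 - 0.00810 + 0.05629 = 0.24774 ≈ 0.2477 bits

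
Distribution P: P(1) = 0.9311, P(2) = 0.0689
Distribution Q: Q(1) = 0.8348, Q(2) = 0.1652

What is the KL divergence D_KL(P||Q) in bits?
0.0597 bits

D_KL(P||Q) = Σ P(x) log₂(P(x)/Q(x))

Computing term by term:
  P(1)·log₂(P(1)/Q(1)) = 0.9311·log₂(0.9311/0.8348) = 0.14665
  P(2)·log₂(P(2)/Q(2)) = 0.0689·log₂(0.0689/0.1652) = -0.08693

D_KL(P||Q) = 0.14665 - 0.08693 = 0.05972 ≈ 0.0597 bits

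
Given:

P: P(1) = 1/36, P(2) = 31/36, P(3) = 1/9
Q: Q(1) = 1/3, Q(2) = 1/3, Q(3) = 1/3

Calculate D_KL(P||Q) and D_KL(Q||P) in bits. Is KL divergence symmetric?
D_KL(P||Q) = 0.9034 bits, D_KL(Q||P) = 1.2669 bits. No, KL divergence is not symmetric.

D_KL(P||Q) = Σ P(x) log₂(P(x)/Q(x))

Computing term by term:
  P(1)·log₂(P(1)/Q(1)) = (1/36)·log₂((1/36)/(1/3)) = -0.09958
  P(2)·log₂(P(2)/Q(2)) = (31/36)·log₂((31/36)/(1/3)) = 1.17906
  P(3)·log₂(P(3)/Q(3)) = (1/9)·log₂((1/9)/(1/3)) = -0.17611

D_KL(P||Q) = -0.09958 + 1.17906 - 0.17611 = 0.90337 ≈ 0.9034 bits

D_KL(Q||P) = Σ Q(x) log₂(Q(x)/P(x))

Computing term by term:
  Q(1)·log₂(Q(1)/P(1)) = (1/3)·log₂((1/3)/(1/36)) = 1.19499
  Q(2)·log₂(Q(2)/P(2)) = (1/3)·log₂((1/3)/(31/36)) = -0.45641
  Q(3)·log₂(Q(3)/P(3)) = (1/3)·log₂((1/3)/(1/9)) = 0.52832

D_KL(Q||P) = 1.19499 - 0.45641 + 0.52832 = 1.26690 ≈ 1.2669 bits

These are NOT equal (difference: 0.3635 bits). KL divergence is asymmetric: D_KL(P||Q) ≠ D_KL(Q||P) in general.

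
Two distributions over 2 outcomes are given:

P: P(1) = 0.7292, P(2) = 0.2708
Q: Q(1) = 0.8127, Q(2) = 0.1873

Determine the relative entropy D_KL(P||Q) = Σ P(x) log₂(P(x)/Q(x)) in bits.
0.0300 bits

D_KL(P||Q) = Σ P(x) log₂(P(x)/Q(x))

Computing term by term:
  P(1)·log₂(P(1)/Q(1)) = 0.7292·log₂(0.7292/0.8127) = -0.11405
  P(2)·log₂(P(2)/Q(2)) = 0.2708·log₂(0.2708/0.1873) = 0.14403

D_KL(P||Q) = -0.11405 + 0.14403 = 0.02998 ≈ 0.0300 bits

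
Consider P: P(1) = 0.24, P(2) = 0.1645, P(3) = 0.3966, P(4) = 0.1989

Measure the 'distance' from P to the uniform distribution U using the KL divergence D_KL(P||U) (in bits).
0.0850 bits

U(i) = 1/4 for all i

D_KL(P||U) = Σ P(x) log₂(P(x) / (1/4))
           = Σ P(x) log₂(P(x)) + log₂(4)
           = log₂(4) - H(P)

H(P) = -Σ P(x) log₂(P(x)):
  -P(1)·log₂(P(1)) = -(0.24)·log₂(0.24) = 0.49413
  -P(2)·log₂(P(2)) = -(0.1645)·log₂(0.1645) = 0.42833
  -P(3)·log₂(P(3)) = -(0.3966)·log₂(0.3966) = 0.52916
  -P(4)·log₂(P(4)) = -(0.1989)·log₂(0.1989) = 0.46341
H(P) = 0.49413 + 0.42833 + 0.52916 + 0.46341 = 1.91503 bits

log₂(4) = 2.00000 bits

D_KL(P||U) = 2.00000 - 1.91503 = 0.08497 ≈ 0.0850 bits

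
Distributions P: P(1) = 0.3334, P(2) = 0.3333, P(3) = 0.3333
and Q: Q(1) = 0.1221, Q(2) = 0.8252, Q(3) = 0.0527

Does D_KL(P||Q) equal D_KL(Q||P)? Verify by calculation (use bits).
D_KL(P||Q) = 0.9341 bits, D_KL(Q||P) = 0.7621 bits. No — D_KL(P||Q) ≠ D_KL(Q||P) for this pair.

D_KL(P||Q) = Σ P(x) log₂(P(x)/Q(x))

Computing term by term:
  P(1)·log₂(P(1)/Q(1)) = 0.3334·log₂(0.3334/0.1221) = 0.48316
  P(2)·log₂(P(2)/Q(2)) = 0.3333·log₂(0.3333/0.8252) = -0.43593
  P(3)·log₂(P(3)/Q(3)) = 0.3333·log₂(0.3333/0.0527) = 0.88689

D_KL(P||Q) = 0.48316 - 0.43593 + 0.88689 = 0.93412 ≈ 0.9341 bits

D_KL(Q||P) = Σ Q(x) log₂(Q(x)/P(x))

Computing term by term:
  Q(1)·log₂(Q(1)/P(1)) = 0.1221·log₂(0.1221/0.3334) = -0.17695
  Q(2)·log₂(Q(2)/P(2)) = 0.8252·log₂(0.8252/0.3333) = 1.07930
  Q(3)·log₂(Q(3)/P(3)) = 0.0527·log₂(0.0527/0.3333) = -0.14023

D_KL(Q||P) = -0.17695 + 1.07930 - 0.14023 = 0.76212 ≈ 0.7621 bits

These are NOT equal (difference: 0.1720 bits). KL divergence is asymmetric: D_KL(P||Q) ≠ D_KL(Q||P) in general.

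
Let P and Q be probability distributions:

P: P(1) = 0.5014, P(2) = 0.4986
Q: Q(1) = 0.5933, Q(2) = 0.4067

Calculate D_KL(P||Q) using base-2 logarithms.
0.0248 bits

D_KL(P||Q) = Σ P(x) log₂(P(x)/Q(x))

Computing term by term:
  P(1)·log₂(P(1)/Q(1)) = 0.5014·log₂(0.5014/0.5933) = -0.12174
  P(2)·log₂(P(2)/Q(2)) = 0.4986·log₂(0.4986/0.4067) = 0.14655

D_KL(P||Q) = -0.12174 + 0.14655 = 0.02481 ≈ 0.0248 bits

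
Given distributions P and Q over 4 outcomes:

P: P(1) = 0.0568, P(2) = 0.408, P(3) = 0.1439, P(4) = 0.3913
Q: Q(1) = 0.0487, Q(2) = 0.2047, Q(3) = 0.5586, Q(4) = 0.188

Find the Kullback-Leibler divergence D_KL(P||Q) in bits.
0.5508 bits

D_KL(P||Q) = Σ P(x) log₂(P(x)/Q(x))

Computing term by term:
  P(1)·log₂(P(1)/Q(1)) = 0.0568·log₂(0.0568/0.0487) = 0.01261
  P(2)·log₂(P(2)/Q(2)) = 0.408·log₂(0.408/0.2047) = 0.40598
  P(3)·log₂(P(3)/Q(3)) = 0.1439·log₂(0.1439/0.5586) = -0.28158
  P(4)·log₂(P(4)/Q(4)) = 0.3913·log₂(0.3913/0.188) = 0.41382

D_KL(P||Q) = 0.01261 + 0.40598 - 0.28158 + 0.41382 = 0.55083 ≈ 0.5508 bits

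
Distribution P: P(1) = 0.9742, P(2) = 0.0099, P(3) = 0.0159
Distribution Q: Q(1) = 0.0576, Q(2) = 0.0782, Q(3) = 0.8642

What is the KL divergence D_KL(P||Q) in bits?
3.8536 bits

D_KL(P||Q) = Σ P(x) log₂(P(x)/Q(x))

Computing term by term:
  P(1)·log₂(P(1)/Q(1)) = 0.9742·log₂(0.9742/0.0576) = 3.97481
  P(2)·log₂(P(2)/Q(2)) = 0.0099·log₂(0.0099/0.0782) = -0.02952
  P(3)·log₂(P(3)/Q(3)) = 0.0159·log₂(0.0159/0.8642) = -0.09165

D_KL(P||Q) = 3.97481 - 0.02952 - 0.09165 = 3.85364 ≈ 3.8536 bits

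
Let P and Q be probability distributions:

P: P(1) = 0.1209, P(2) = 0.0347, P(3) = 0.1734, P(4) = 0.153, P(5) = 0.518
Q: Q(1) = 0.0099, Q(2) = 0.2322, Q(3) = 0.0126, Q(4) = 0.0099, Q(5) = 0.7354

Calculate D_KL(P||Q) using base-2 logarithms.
1.3397 bits

D_KL(P||Q) = Σ P(x) log₂(P(x)/Q(x))

Computing term by term:
  P(1)·log₂(P(1)/Q(1)) = 0.1209·log₂(0.1209/0.0099) = 0.43648
  P(2)·log₂(P(2)/Q(2)) = 0.0347·log₂(0.0347/0.2322) = -0.09516
  P(3)·log₂(P(3)/Q(3)) = 0.1734·log₂(0.1734/0.0126) = 0.65590
  P(4)·log₂(P(4)/Q(4)) = 0.153·log₂(0.153/0.0099) = 0.60434
  P(5)·log₂(P(5)/Q(5)) = 0.518·log₂(0.518/0.7354) = -0.26189

D_KL(P||Q) = 0.43648 - 0.09516 + 0.65590 + 0.60434 - 0.26189 = 1.33967 ≈ 1.3397 bits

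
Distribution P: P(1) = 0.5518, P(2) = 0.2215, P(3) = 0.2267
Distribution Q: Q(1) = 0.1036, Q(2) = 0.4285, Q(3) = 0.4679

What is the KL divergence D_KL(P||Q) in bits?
0.8837 bits

D_KL(P||Q) = Σ P(x) log₂(P(x)/Q(x))

Computing term by term:
  P(1)·log₂(P(1)/Q(1)) = 0.5518·log₂(0.5518/0.1036) = 1.33156
  P(2)·log₂(P(2)/Q(2)) = 0.2215·log₂(0.2215/0.4285) = -0.21087
  P(3)·log₂(P(3)/Q(3)) = 0.2267·log₂(0.2267/0.4679) = -0.23700

D_KL(P||Q) = 1.33156 - 0.21087 - 0.23700 = 0.88369 ≈ 0.8837 bits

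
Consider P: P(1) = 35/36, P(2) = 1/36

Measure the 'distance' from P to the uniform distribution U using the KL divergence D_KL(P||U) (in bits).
0.8169 bits

U(i) = 1/2 for all i

D_KL(P||U) = Σ P(x) log₂(P(x) / (1/2))
           = Σ P(x) log₂(P(x)) + log₂(2)
           = log₂(2) - H(P)

H(P) = -Σ P(x) log₂(P(x)):
  -P(1)·log₂(P(1)) = -(35/36)·log₂(35/36) = 0.03951
  -P(2)·log₂(P(2)) = -(1/36)·log₂(1/36) = 0.14361
H(P) = 0.03951 + 0.14361 = 0.18312 bits

log₂(2) = 1.00000 bits

D_KL(P||U) = 1.00000 - 0.18312 = 0.81688 ≈ 0.8169 bits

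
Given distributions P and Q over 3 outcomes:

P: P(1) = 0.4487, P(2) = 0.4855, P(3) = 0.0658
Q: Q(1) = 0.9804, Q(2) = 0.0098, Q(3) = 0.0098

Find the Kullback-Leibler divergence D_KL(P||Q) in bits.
2.4084 bits

D_KL(P||Q) = Σ P(x) log₂(P(x)/Q(x))

Computing term by term:
  P(1)·log₂(P(1)/Q(1)) = 0.4487·log₂(0.4487/0.9804) = -0.50596
  P(2)·log₂(P(2)/Q(2)) = 0.4855·log₂(0.4855/0.0098) = 2.73363
  P(3)·log₂(P(3)/Q(3)) = 0.0658·log₂(0.0658/0.0098) = 0.18077

D_KL(P||Q) = -0.50596 + 2.73363 + 0.18077 = 2.40844 ≈ 2.4084 bits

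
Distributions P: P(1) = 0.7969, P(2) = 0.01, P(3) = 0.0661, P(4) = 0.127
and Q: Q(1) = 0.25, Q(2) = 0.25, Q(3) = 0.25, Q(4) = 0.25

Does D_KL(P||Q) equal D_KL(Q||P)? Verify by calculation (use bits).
D_KL(P||Q) = 1.0354 bits, D_KL(Q||P) = 1.4669 bits. No — D_KL(P||Q) ≠ D_KL(Q||P) for this pair.

D_KL(P||Q) = Σ P(x) log₂(P(x)/Q(x))

Computing term by term:
  P(1)·log₂(P(1)/Q(1)) = 0.7969·log₂(0.7969/0.25) = 1.33279
  P(2)·log₂(P(2)/Q(2)) = 0.01·log₂(0.01/0.25) = -0.04644
  P(3)·log₂(P(3)/Q(3)) = 0.0661·log₂(0.0661/0.25) = -0.12686
  P(4)·log₂(P(4)/Q(4)) = 0.127·log₂(0.127/0.25) = -0.12409

D_KL(P||Q) = 1.33279 - 0.04644 - 0.12686 - 0.12409 = 1.03540 ≈ 1.0354 bits

D_KL(Q||P) = Σ Q(x) log₂(Q(x)/P(x))

Computing term by term:
  Q(1)·log₂(Q(1)/P(1)) = 0.25·log₂(0.25/0.7969) = -0.41812
  Q(2)·log₂(Q(2)/P(2)) = 0.25·log₂(0.25/0.01) = 1.16096
  Q(3)·log₂(Q(3)/P(3)) = 0.25·log₂(0.25/0.0661) = 0.47980
  Q(4)·log₂(Q(4)/P(4)) = 0.25·log₂(0.25/0.127) = 0.24427

D_KL(Q||P) = -0.41812 + 1.16096 + 0.47980 + 0.24427 = 1.46691 ≈ 1.4669 bits

These are NOT equal (difference: 0.4315 bits). KL divergence is asymmetric: D_KL(P||Q) ≠ D_KL(Q||P) in general.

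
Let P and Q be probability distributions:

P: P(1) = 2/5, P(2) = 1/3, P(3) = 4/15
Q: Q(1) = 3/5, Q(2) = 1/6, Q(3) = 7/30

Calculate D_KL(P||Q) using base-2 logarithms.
0.1507 bits

D_KL(P||Q) = Σ P(x) log₂(P(x)/Q(x))

Computing term by term:
  P(1)·log₂(P(1)/Q(1)) = (2/5)·log₂((2/5)/(3/5)) = -0.23399
  P(2)·log₂(P(2)/Q(2)) = (1/3)·log₂((1/3)/(1/6)) = 0.33333
  P(3)·log₂(P(3)/Q(3)) = (4/15)·log₂((4/15)/(7/30)) = 0.05137

D_KL(P||Q) = -0.23399 + 0.33333 + 0.05137 = 0.15071 ≈ 0.1507 bits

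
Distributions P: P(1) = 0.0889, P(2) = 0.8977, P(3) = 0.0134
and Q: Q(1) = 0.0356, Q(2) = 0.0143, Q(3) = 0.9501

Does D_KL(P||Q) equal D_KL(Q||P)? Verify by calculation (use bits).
D_KL(P||Q) = 5.3962 bits, D_KL(Q||P) = 5.7086 bits. No — D_KL(P||Q) ≠ D_KL(Q||P) for this pair.

D_KL(P||Q) = Σ P(x) log₂(P(x)/Q(x))

Computing term by term:
  P(1)·log₂(P(1)/Q(1)) = 0.0889·log₂(0.0889/0.0356) = 0.11738
  P(2)·log₂(P(2)/Q(2)) = 0.8977·log₂(0.8977/0.0143) = 5.36120
  P(3)·log₂(P(3)/Q(3)) = 0.0134·log₂(0.0134/0.9501) = -0.08238

D_KL(P||Q) = 0.11738 + 5.36120 - 0.08238 = 5.39620 ≈ 5.3962 bits

D_KL(Q||P) = Σ Q(x) log₂(Q(x)/P(x))

Computing term by term:
  Q(1)·log₂(Q(1)/P(1)) = 0.0356·log₂(0.0356/0.0889) = -0.04700
  Q(2)·log₂(Q(2)/P(2)) = 0.0143·log₂(0.0143/0.8977) = -0.08540
  Q(3)·log₂(Q(3)/P(3)) = 0.9501·log₂(0.9501/0.0134) = 5.84100

D_KL(Q||P) = -0.04700 - 0.08540 + 5.84100 = 5.70860 ≈ 5.7086 bits

These are NOT equal (difference: 0.3124 bits). KL divergence is asymmetric: D_KL(P||Q) ≠ D_KL(Q||P) in general.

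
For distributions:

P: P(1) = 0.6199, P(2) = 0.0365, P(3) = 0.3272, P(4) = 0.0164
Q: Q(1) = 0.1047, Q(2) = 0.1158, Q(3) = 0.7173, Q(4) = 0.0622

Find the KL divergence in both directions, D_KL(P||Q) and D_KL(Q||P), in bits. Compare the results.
D_KL(P||Q) = 1.1277 bits, D_KL(Q||P) = 0.8561 bits. D_KL(P||Q) is larger than D_KL(Q||P) by 0.2716 bits; the two directions differ.

D_KL(P||Q) = Σ P(x) log₂(P(x)/Q(x))

Computing term by term:
  P(1)·log₂(P(1)/Q(1)) = 0.6199·log₂(0.6199/0.1047) = 1.59052
  P(2)·log₂(P(2)/Q(2)) = 0.0365·log₂(0.0365/0.1158) = -0.06080
  P(3)·log₂(P(3)/Q(3)) = 0.3272·log₂(0.3272/0.7173) = -0.37052
  P(4)·log₂(P(4)/Q(4)) = 0.0164·log₂(0.0164/0.0622) = -0.03154

D_KL(P||Q) = 1.59052 - 0.06080 - 0.37052 - 0.03154 = 1.12766 ≈ 1.1277 bits

D_KL(Q||P) = Σ Q(x) log₂(Q(x)/P(x))

Computing term by term:
  Q(1)·log₂(Q(1)/P(1)) = 0.1047·log₂(0.1047/0.6199) = -0.26864
  Q(2)·log₂(Q(2)/P(2)) = 0.1158·log₂(0.1158/0.0365) = 0.19288
  Q(3)·log₂(Q(3)/P(3)) = 0.7173·log₂(0.7173/0.3272) = 0.81227
  Q(4)·log₂(Q(4)/P(4)) = 0.0622·log₂(0.0622/0.0164) = 0.11962

D_KL(Q||P) = -0.26864 + 0.19288 + 0.81227 + 0.11962 = 0.85613 ≈ 0.8561 bits

These are NOT equal (difference: 0.2716 bits). KL divergence is asymmetric: D_KL(P||Q) ≠ D_KL(Q||P) in general.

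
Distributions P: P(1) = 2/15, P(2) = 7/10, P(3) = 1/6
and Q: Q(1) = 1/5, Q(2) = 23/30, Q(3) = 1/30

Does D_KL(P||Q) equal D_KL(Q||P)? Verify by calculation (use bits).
D_KL(P||Q) = 0.2171 bits, D_KL(Q||P) = 0.1402 bits. No — D_KL(P||Q) ≠ D_KL(Q||P) for this pair.

D_KL(P||Q) = Σ P(x) log₂(P(x)/Q(x))

Computing term by term:
  P(1)·log₂(P(1)/Q(1)) = (2/15)·log₂((2/15)/(1/5)) = -0.07800
  P(2)·log₂(P(2)/Q(2)) = (7/10)·log₂((7/10)/(23/30)) = -0.09187
  P(3)·log₂(P(3)/Q(3)) = (1/6)·log₂((1/6)/(1/30)) = 0.38699

D_KL(P||Q) = -0.07800 - 0.09187 + 0.38699 = 0.21712 ≈ 0.2171 bits

D_KL(Q||P) = Σ Q(x) log₂(Q(x)/P(x))

Computing term by term:
  Q(1)·log₂(Q(1)/P(1)) = (1/5)·log₂((1/5)/(2/15)) = 0.11699
  Q(2)·log₂(Q(2)/P(2)) = (23/30)·log₂((23/30)/(7/10)) = 0.10062
  Q(3)·log₂(Q(3)/P(3)) = (1/30)·log₂((1/30)/(1/6)) = -0.07740

D_KL(Q||P) = 0.11699 + 0.10062 - 0.07740 = 0.14021 ≈ 0.1402 bits

These are NOT equal (difference: 0.0769 bits). KL divergence is asymmetric: D_KL(P||Q) ≠ D_KL(Q||P) in general.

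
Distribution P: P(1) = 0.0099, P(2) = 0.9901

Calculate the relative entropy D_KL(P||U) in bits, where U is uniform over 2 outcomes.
0.9199 bits

U(i) = 1/2 for all i

D_KL(P||U) = Σ P(x) log₂(P(x) / (1/2))
           = Σ P(x) log₂(P(x)) + log₂(2)
           = log₂(2) - H(P)

H(P) = -Σ P(x) log₂(P(x)):
  -P(1)·log₂(P(1)) = -(0.0099)·log₂(0.0099) = 0.06592
  -P(2)·log₂(P(2)) = -(0.9901)·log₂(0.9901) = 0.01421
H(P) = 0.06592 + 0.01421 = 0.08013 bits

log₂(2) = 1.00000 bits

D_KL(P||U) = 1.00000 - 0.08013 = 0.91987 ≈ 0.9199 bits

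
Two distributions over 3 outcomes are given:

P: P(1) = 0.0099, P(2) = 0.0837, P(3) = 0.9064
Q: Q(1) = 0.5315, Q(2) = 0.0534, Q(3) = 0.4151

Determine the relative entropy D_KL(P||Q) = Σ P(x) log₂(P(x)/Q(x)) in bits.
1.0186 bits

D_KL(P||Q) = Σ P(x) log₂(P(x)/Q(x))

Computing term by term:
  P(1)·log₂(P(1)/Q(1)) = 0.0099·log₂(0.0099/0.5315) = -0.05689
  P(2)·log₂(P(2)/Q(2)) = 0.0837·log₂(0.0837/0.0534) = 0.05427
  P(3)·log₂(P(3)/Q(3)) = 0.9064·log₂(0.9064/0.4151) = 1.02123

D_KL(P||Q) = -0.05689 + 0.05427 + 1.02123 = 1.01861 ≈ 1.0186 bits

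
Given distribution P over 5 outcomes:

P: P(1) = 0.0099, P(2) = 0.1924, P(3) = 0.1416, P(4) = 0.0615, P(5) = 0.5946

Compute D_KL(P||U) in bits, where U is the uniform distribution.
0.7058 bits

U(i) = 1/5 for all i

D_KL(P||U) = Σ P(x) log₂(P(x) / (1/5))
           = Σ P(x) log₂(P(x)) + log₂(5)
           = log₂(5) - H(P)

H(P) = -Σ P(x) log₂(P(x)):
  -P(1)·log₂(P(1)) = -(0.0099)·log₂(0.0099) = 0.06592
  -P(2)·log₂(P(2)) = -(0.1924)·log₂(0.1924) = 0.45749
  -P(3)·log₂(P(3)) = -(0.1416)·log₂(0.1416) = 0.39933
  -P(4)·log₂(P(4)) = -(0.0615)·log₂(0.0615) = 0.24743
  -P(5)·log₂(P(5)) = -(0.5946)·log₂(0.5946) = 0.44596
H(P) = 0.06592 + 0.45749 + 0.39933 + 0.24743 + 0.44596 = 1.61613 bits

log₂(5) = 2.32193 bits

D_KL(P||U) = 2.32193 - 1.61613 = 0.70580 ≈ 0.7058 bits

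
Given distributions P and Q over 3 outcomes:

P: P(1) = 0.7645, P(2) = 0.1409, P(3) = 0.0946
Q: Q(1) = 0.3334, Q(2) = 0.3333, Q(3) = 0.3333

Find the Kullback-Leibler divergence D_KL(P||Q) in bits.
0.5684 bits

D_KL(P||Q) = Σ P(x) log₂(P(x)/Q(x))

Computing term by term:
  P(1)·log₂(P(1)/Q(1)) = 0.7645·log₂(0.7645/0.3334) = 0.91531
  P(2)·log₂(P(2)/Q(2)) = 0.1409·log₂(0.1409/0.3333) = -0.17502
  P(3)·log₂(P(3)/Q(3)) = 0.0946·log₂(0.0946/0.3333) = -0.17188

D_KL(P||Q) = 0.91531 - 0.17502 - 0.17188 = 0.56841 ≈ 0.5684 bits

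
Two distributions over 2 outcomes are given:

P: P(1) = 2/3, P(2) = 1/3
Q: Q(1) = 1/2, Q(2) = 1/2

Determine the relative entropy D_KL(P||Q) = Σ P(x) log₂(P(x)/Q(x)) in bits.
0.0817 bits

D_KL(P||Q) = Σ P(x) log₂(P(x)/Q(x))

Computing term by term:
  P(1)·log₂(P(1)/Q(1)) = (2/3)·log₂((2/3)/(1/2)) = 0.27669
  P(2)·log₂(P(2)/Q(2)) = (1/3)·log₂((1/3)/(1/2)) = -0.19499

D_KL(P||Q) = 0.27669 - 0.19499 = 0.08170 ≈ 0.0817 bits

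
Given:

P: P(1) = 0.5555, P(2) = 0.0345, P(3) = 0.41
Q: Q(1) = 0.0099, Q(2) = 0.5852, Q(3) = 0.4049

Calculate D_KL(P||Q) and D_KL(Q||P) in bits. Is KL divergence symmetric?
D_KL(P||Q) = 3.0941 bits, D_KL(Q||P) = 2.3253 bits. No, KL divergence is not symmetric.

D_KL(P||Q) = Σ P(x) log₂(P(x)/Q(x))

Computing term by term:
  P(1)·log₂(P(1)/Q(1)) = 0.5555·log₂(0.5555/0.0099) = 3.22757
  P(2)·log₂(P(2)/Q(2)) = 0.0345·log₂(0.0345/0.5852) = -0.14091
  P(3)·log₂(P(3)/Q(3)) = 0.41·log₂(0.41/0.4049) = 0.00740

D_KL(P||Q) = 3.22757 - 0.14091 + 0.00740 = 3.09406 ≈ 3.0941 bits

D_KL(Q||P) = Σ Q(x) log₂(Q(x)/P(x))

Computing term by term:
  Q(1)·log₂(Q(1)/P(1)) = 0.0099·log₂(0.0099/0.5555) = -0.05752
  Q(2)·log₂(Q(2)/P(2)) = 0.5852·log₂(0.5852/0.0345) = 2.39011
  Q(3)·log₂(Q(3)/P(3)) = 0.4049·log₂(0.4049/0.41) = -0.00731

D_KL(Q||P) = -0.05752 + 2.39011 - 0.00731 = 2.32528 ≈ 2.3253 bits

These are NOT equal (difference: 0.7688 bits). KL divergence is asymmetric: D_KL(P||Q) ≠ D_KL(Q||P) in general.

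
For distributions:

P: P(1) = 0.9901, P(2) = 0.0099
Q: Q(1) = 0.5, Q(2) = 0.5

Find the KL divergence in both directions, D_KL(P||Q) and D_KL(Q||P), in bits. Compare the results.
D_KL(P||Q) = 0.9199 bits, D_KL(Q||P) = 2.3364 bits. D_KL(Q||P) is larger than D_KL(P||Q) by 1.4165 bits; the two directions differ.

D_KL(P||Q) = Σ P(x) log₂(P(x)/Q(x))

Computing term by term:
  P(1)·log₂(P(1)/Q(1)) = 0.9901·log₂(0.9901/0.5) = 0.97589
  P(2)·log₂(P(2)/Q(2)) = 0.0099·log₂(0.0099/0.5) = -0.05602

D_KL(P||Q) = 0.97589 - 0.05602 = 0.91987 ≈ 0.9199 bits

D_KL(Q||P) = Σ Q(x) log₂(Q(x)/P(x))

Computing term by term:
  Q(1)·log₂(Q(1)/P(1)) = 0.5·log₂(0.5/0.9901) = -0.49282
  Q(2)·log₂(Q(2)/P(2)) = 0.5·log₂(0.5/0.0099) = 2.82918

D_KL(Q||P) = -0.49282 + 2.82918 = 2.33636 ≈ 2.3364 bits

These are NOT equal (difference: 1.4165 bits). KL divergence is asymmetric: D_KL(P||Q) ≠ D_KL(Q||P) in general.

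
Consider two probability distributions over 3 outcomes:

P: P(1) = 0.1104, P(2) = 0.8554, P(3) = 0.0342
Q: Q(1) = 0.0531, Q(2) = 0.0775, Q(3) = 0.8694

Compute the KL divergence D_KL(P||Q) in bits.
2.9203 bits

D_KL(P||Q) = Σ P(x) log₂(P(x)/Q(x))

Computing term by term:
  P(1)·log₂(P(1)/Q(1)) = 0.1104·log₂(0.1104/0.0531) = 0.11658
  P(2)·log₂(P(2)/Q(2)) = 0.8554·log₂(0.8554/0.0775) = 2.96339
  P(3)·log₂(P(3)/Q(3)) = 0.0342·log₂(0.0342/0.8694) = -0.15964

D_KL(P||Q) = 0.11658 + 2.96339 - 0.15964 = 2.92033 ≈ 2.9203 bits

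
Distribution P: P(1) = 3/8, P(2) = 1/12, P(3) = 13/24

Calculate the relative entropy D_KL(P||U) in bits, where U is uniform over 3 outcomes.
0.2765 bits

U(i) = 1/3 for all i

D_KL(P||U) = Σ P(x) log₂(P(x) / (1/3))
           = Σ P(x) log₂(P(x)) + log₂(3)
           = log₂(3) - H(P)

H(P) = -Σ P(x) log₂(P(x)):
  -P(1)·log₂(P(1)) = -(3/8)·log₂(3/8) = 0.53064
  -P(2)·log₂(P(2)) = -(1/12)·log₂(1/12) = 0.29875
  -P(3)·log₂(P(3)) = -(13/24)·log₂(13/24) = 0.47912
H(P) = 0.53064 + 0.29875 + 0.47912 = 1.30851 bits

log₂(3) = 1.58496 bits

D_KL(P||U) = 1.58496 - 1.30851 = 0.27645 ≈ 0.2765 bits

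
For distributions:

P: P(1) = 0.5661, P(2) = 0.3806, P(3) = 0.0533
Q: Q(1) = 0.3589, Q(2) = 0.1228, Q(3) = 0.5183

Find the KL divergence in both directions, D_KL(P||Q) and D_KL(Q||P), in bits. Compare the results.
D_KL(P||Q) = 0.8184 bits, D_KL(Q||P) = 1.2645 bits. D_KL(Q||P) is larger than D_KL(P||Q) by 0.4461 bits; the two directions differ.

D_KL(P||Q) = Σ P(x) log₂(P(x)/Q(x))

Computing term by term:
  P(1)·log₂(P(1)/Q(1)) = 0.5661·log₂(0.5661/0.3589) = 0.37220
  P(2)·log₂(P(2)/Q(2)) = 0.3806·log₂(0.3806/0.1228) = 0.62113
  P(3)·log₂(P(3)/Q(3)) = 0.0533·log₂(0.0533/0.5183) = -0.17491

D_KL(P||Q) = 0.37220 + 0.62113 - 0.17491 = 0.81842 ≈ 0.8184 bits

D_KL(Q||P) = Σ Q(x) log₂(Q(x)/P(x))

Computing term by term:
  Q(1)·log₂(Q(1)/P(1)) = 0.3589·log₂(0.3589/0.5661) = -0.23597
  Q(2)·log₂(Q(2)/P(2)) = 0.1228·log₂(0.1228/0.3806) = -0.20041
  Q(3)·log₂(Q(3)/P(3)) = 0.5183·log₂(0.5183/0.0533) = 1.70084

D_KL(Q||P) = -0.23597 - 0.20041 + 1.70084 = 1.26446 ≈ 1.2645 bits

These are NOT equal (difference: 0.4461 bits). KL divergence is asymmetric: D_KL(P||Q) ≠ D_KL(Q||P) in general.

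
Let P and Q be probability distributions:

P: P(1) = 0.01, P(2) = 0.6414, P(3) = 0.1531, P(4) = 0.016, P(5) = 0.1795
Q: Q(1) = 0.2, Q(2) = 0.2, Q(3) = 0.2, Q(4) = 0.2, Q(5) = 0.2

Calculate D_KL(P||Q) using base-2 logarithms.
0.8898 bits

D_KL(P||Q) = Σ P(x) log₂(P(x)/Q(x))

Computing term by term:
  P(1)·log₂(P(1)/Q(1)) = 0.01·log₂(0.01/0.2) = -0.04322
  P(2)·log₂(P(2)/Q(2)) = 0.6414·log₂(0.6414/0.2) = 1.07834
  P(3)·log₂(P(3)/Q(3)) = 0.1531·log₂(0.1531/0.2) = -0.05902
  P(4)·log₂(P(4)/Q(4)) = 0.016·log₂(0.016/0.2) = -0.05830
  P(5)·log₂(P(5)/Q(5)) = 0.1795·log₂(0.1795/0.2) = -0.02800

D_KL(P||Q) = -0.04322 + 1.07834 - 0.05902 - 0.05830 - 0.02800 = 0.88980 ≈ 0.8898 bits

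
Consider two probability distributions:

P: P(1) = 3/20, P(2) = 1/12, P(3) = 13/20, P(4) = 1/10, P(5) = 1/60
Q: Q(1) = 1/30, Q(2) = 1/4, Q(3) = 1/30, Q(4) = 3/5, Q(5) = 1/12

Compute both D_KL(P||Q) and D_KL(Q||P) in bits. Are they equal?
D_KL(P||Q) = 2.6817 bits, D_KL(Q||P) = 1.9255 bits. No, they are not equal.

D_KL(P||Q) = Σ P(x) log₂(P(x)/Q(x))

Computing term by term:
  P(1)·log₂(P(1)/Q(1)) = (3/20)·log₂((3/20)/(1/30)) = 0.32549
  P(2)·log₂(P(2)/Q(2)) = (1/12)·log₂((1/12)/(1/4)) = -0.13208
  P(3)·log₂(P(3)/Q(3)) = (13/20)·log₂((13/20)/(1/30)) = 2.78551
  P(4)·log₂(P(4)/Q(4)) = (1/10)·log₂((1/10)/(3/5)) = -0.25850
  P(5)·log₂(P(5)/Q(5)) = (1/60)·log₂((1/60)/(1/12)) = -0.03870

D_KL(P||Q) = 0.32549 - 0.13208 + 2.78551 - 0.25850 - 0.03870 = 2.68172 ≈ 2.6817 bits

D_KL(Q||P) = Σ Q(x) log₂(Q(x)/P(x))

Computing term by term:
  Q(1)·log₂(Q(1)/P(1)) = (1/30)·log₂((1/30)/(3/20)) = -0.07233
  Q(2)·log₂(Q(2)/P(2)) = (1/4)·log₂((1/4)/(1/12)) = 0.39624
  Q(3)·log₂(Q(3)/P(3)) = (1/30)·log₂((1/30)/(13/20)) = -0.14285
  Q(4)·log₂(Q(4)/P(4)) = (3/5)·log₂((3/5)/(1/10)) = 1.55098
  Q(5)·log₂(Q(5)/P(5)) = (1/12)·log₂((1/12)/(1/60)) = 0.19349

D_KL(Q||P) = -0.07233 + 0.39624 - 0.14285 + 1.55098 + 0.19349 = 1.92553 ≈ 1.9255 bits

These are NOT equal (difference: 0.7562 bits). KL divergence is asymmetric: D_KL(P||Q) ≠ D_KL(Q||P) in general.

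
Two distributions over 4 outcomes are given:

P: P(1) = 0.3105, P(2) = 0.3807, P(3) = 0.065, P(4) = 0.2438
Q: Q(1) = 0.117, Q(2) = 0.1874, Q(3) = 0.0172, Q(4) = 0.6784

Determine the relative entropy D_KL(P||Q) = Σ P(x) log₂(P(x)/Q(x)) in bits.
0.5912 bits

D_KL(P||Q) = Σ P(x) log₂(P(x)/Q(x))

Computing term by term:
  P(1)·log₂(P(1)/Q(1)) = 0.3105·log₂(0.3105/0.117) = 0.43721
  P(2)·log₂(P(2)/Q(2)) = 0.3807·log₂(0.3807/0.1874) = 0.38928
  P(3)·log₂(P(3)/Q(3)) = 0.065·log₂(0.065/0.0172) = 0.12467
  P(4)·log₂(P(4)/Q(4)) = 0.2438·log₂(0.2438/0.6784) = -0.35996

D_KL(P||Q) = 0.43721 + 0.38928 + 0.12467 - 0.35996 = 0.59120 ≈ 0.5912 bits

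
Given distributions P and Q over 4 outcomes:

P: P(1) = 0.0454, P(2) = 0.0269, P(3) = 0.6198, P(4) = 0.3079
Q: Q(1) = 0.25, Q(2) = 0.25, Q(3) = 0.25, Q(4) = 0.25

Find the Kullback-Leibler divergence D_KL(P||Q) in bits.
0.7061 bits

D_KL(P||Q) = Σ P(x) log₂(P(x)/Q(x))

Computing term by term:
  P(1)·log₂(P(1)/Q(1)) = 0.0454·log₂(0.0454/0.25) = -0.11174
  P(2)·log₂(P(2)/Q(2)) = 0.0269·log₂(0.0269/0.25) = -0.08652
  P(3)·log₂(P(3)/Q(3)) = 0.6198·log₂(0.6198/0.25) = 0.81186
  P(4)·log₂(P(4)/Q(4)) = 0.3079·log₂(0.3079/0.25) = 0.09253

D_KL(P||Q) = -0.11174 - 0.08652 + 0.81186 + 0.09253 = 0.70613 ≈ 0.7061 bits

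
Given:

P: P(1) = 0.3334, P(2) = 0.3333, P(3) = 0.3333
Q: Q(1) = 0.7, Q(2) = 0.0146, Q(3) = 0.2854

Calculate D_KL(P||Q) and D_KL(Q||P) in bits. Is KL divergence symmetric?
D_KL(P||Q) = 1.2219 bits, D_KL(Q||P) = 0.6193 bits. No, KL divergence is not symmetric.

D_KL(P||Q) = Σ P(x) log₂(P(x)/Q(x))

Computing term by term:
  P(1)·log₂(P(1)/Q(1)) = 0.3334·log₂(0.3334/0.7) = -0.35677
  P(2)·log₂(P(2)/Q(2)) = 0.3333·log₂(0.3333/0.0146) = 1.50411
  P(3)·log₂(P(3)/Q(3)) = 0.3333·log₂(0.3333/0.2854) = 0.07460

D_KL(P||Q) = -0.35677 + 1.50411 + 0.07460 = 1.22194 ≈ 1.2219 bits

D_KL(Q||P) = Σ Q(x) log₂(Q(x)/P(x))

Computing term by term:
  Q(1)·log₂(Q(1)/P(1)) = 0.7·log₂(0.7/0.3334) = 0.74907
  Q(2)·log₂(Q(2)/P(2)) = 0.0146·log₂(0.0146/0.3333) = -0.06589
  Q(3)·log₂(Q(3)/P(3)) = 0.2854·log₂(0.2854/0.3333) = -0.06388

D_KL(Q||P) = 0.74907 - 0.06589 - 0.06388 = 0.61930 ≈ 0.6193 bits

These are NOT equal (difference: 0.6026 bits). KL divergence is asymmetric: D_KL(P||Q) ≠ D_KL(Q||P) in general.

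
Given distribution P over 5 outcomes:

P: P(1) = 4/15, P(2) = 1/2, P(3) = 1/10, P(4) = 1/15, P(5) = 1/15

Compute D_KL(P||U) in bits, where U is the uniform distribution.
0.4603 bits

U(i) = 1/5 for all i

D_KL(P||U) = Σ P(x) log₂(P(x) / (1/5))
           = Σ P(x) log₂(P(x)) + log₂(5)
           = log₂(5) - H(P)

H(P) = -Σ P(x) log₂(P(x)):
  -P(1)·log₂(P(1)) = -(4/15)·log₂(4/15) = 0.50850
  -P(2)·log₂(P(2)) = -(1/2)·log₂(1/2) = 0.50000
  -P(3)·log₂(P(3)) = -(1/10)·log₂(1/10) = 0.33219
  -P(4)·log₂(P(4)) = -(1/15)·log₂(1/15) = 0.26046
  -P(5)·log₂(P(5)) = -(1/15)·log₂(1/15) = 0.26046
H(P) = 0.50850 + 0.50000 + 0.33219 + 0.26046 + 0.26046 = 1.86161 bits

log₂(5) = 2.32193 bits

D_KL(P||U) = 2.32193 - 1.86161 = 0.46032 ≈ 0.4603 bits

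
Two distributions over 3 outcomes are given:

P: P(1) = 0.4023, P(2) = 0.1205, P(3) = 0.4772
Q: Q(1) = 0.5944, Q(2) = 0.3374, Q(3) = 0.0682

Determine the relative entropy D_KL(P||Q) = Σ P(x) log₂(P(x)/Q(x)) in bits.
0.9338 bits

D_KL(P||Q) = Σ P(x) log₂(P(x)/Q(x))

Computing term by term:
  P(1)·log₂(P(1)/Q(1)) = 0.4023·log₂(0.4023/0.5944) = -0.22656
  P(2)·log₂(P(2)/Q(2)) = 0.1205·log₂(0.1205/0.3374) = -0.17899
  P(3)·log₂(P(3)/Q(3)) = 0.4772·log₂(0.4772/0.0682) = 1.33938

D_KL(P||Q) = -0.22656 - 0.17899 + 1.33938 = 0.93383 ≈ 0.9338 bits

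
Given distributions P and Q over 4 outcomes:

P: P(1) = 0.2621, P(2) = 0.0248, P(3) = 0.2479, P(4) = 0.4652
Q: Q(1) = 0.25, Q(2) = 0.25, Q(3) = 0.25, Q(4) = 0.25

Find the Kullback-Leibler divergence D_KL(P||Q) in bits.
0.3490 bits

D_KL(P||Q) = Σ P(x) log₂(P(x)/Q(x))

Computing term by term:
  P(1)·log₂(P(1)/Q(1)) = 0.2621·log₂(0.2621/0.25) = 0.01787
  P(2)·log₂(P(2)/Q(2)) = 0.0248·log₂(0.0248/0.25) = -0.08267
  P(3)·log₂(P(3)/Q(3)) = 0.2479·log₂(0.2479/0.25) = -0.00302
  P(4)·log₂(P(4)/Q(4)) = 0.4652·log₂(0.4652/0.25) = 0.41678

D_KL(P||Q) = 0.01787 - 0.08267 - 0.00302 + 0.41678 = 0.34896 ≈ 0.3490 bits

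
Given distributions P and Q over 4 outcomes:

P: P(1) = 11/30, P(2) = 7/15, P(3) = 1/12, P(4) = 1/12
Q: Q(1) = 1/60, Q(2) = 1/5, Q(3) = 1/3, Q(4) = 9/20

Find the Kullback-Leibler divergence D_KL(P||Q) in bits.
1.8362 bits

D_KL(P||Q) = Σ P(x) log₂(P(x)/Q(x))

Computing term by term:
  P(1)·log₂(P(1)/Q(1)) = (11/30)·log₂((11/30)/(1/60)) = 1.63512
  P(2)·log₂(P(2)/Q(2)) = (7/15)·log₂((7/15)/(1/5)) = 0.57045
  P(3)·log₂(P(3)/Q(3)) = (1/12)·log₂((1/12)/(1/3)) = -0.16667
  P(4)·log₂(P(4)/Q(4)) = (1/12)·log₂((1/12)/(9/20)) = -0.20275

D_KL(P||Q) = 1.63512 + 0.57045 - 0.16667 - 0.20275 = 1.83615 ≈ 1.8362 bits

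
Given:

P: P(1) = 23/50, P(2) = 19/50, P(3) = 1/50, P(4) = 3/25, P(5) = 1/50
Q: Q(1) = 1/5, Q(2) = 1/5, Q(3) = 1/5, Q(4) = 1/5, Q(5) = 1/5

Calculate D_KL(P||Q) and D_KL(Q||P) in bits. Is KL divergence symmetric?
D_KL(P||Q) = 0.6833 bits, D_KL(Q||P) = 1.0506 bits. No, KL divergence is not symmetric.

D_KL(P||Q) = Σ P(x) log₂(P(x)/Q(x))

Computing term by term:
  P(1)·log₂(P(1)/Q(1)) = (23/50)·log₂((23/50)/(1/5)) = 0.55275
  P(2)·log₂(P(2)/Q(2)) = (19/50)·log₂((19/50)/(1/5)) = 0.35188
  P(3)·log₂(P(3)/Q(3)) = (1/50)·log₂((1/50)/(1/5)) = -0.06644
  P(4)·log₂(P(4)/Q(4)) = (3/25)·log₂((3/25)/(1/5)) = -0.08844
  P(5)·log₂(P(5)/Q(5)) = (1/50)·log₂((1/50)/(1/5)) = -0.06644

D_KL(P||Q) = 0.55275 + 0.35188 - 0.06644 - 0.08844 - 0.06644 = 0.68331 ≈ 0.6833 bits

D_KL(Q||P) = Σ Q(x) log₂(Q(x)/P(x))

Computing term by term:
  Q(1)·log₂(Q(1)/P(1)) = (1/5)·log₂((1/5)/(23/50)) = -0.24033
  Q(2)·log₂(Q(2)/P(2)) = (1/5)·log₂((1/5)/(19/50)) = -0.18520
  Q(3)·log₂(Q(3)/P(3)) = (1/5)·log₂((1/5)/(1/50)) = 0.66439
  Q(4)·log₂(Q(4)/P(4)) = (1/5)·log₂((1/5)/(3/25)) = 0.14739
  Q(5)·log₂(Q(5)/P(5)) = (1/5)·log₂((1/5)/(1/50)) = 0.66439

D_KL(Q||P) = -0.24033 - 0.18520 + 0.66439 + 0.14739 + 0.66439 = 1.05064 ≈ 1.0506 bits

These are NOT equal (difference: 0.3673 bits). KL divergence is asymmetric: D_KL(P||Q) ≠ D_KL(Q||P) in general.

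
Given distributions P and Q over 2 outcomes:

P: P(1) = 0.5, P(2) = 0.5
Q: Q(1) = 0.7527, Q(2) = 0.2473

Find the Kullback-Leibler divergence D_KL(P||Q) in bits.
0.2128 bits

D_KL(P||Q) = Σ P(x) log₂(P(x)/Q(x))

Computing term by term:
  P(1)·log₂(P(1)/Q(1)) = 0.5·log₂(0.5/0.7527) = -0.29507
  P(2)·log₂(P(2)/Q(2)) = 0.5·log₂(0.5/0.2473) = 0.50783

D_KL(P||Q) = -0.29507 + 0.50783 = 0.21276 ≈ 0.2128 bits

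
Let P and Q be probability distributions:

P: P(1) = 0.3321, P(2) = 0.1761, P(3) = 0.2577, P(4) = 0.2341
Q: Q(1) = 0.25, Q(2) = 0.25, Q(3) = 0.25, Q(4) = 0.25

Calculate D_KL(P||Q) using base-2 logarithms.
0.0361 bits

D_KL(P||Q) = Σ P(x) log₂(P(x)/Q(x))

Computing term by term:
  P(1)·log₂(P(1)/Q(1)) = 0.3321·log₂(0.3321/0.25) = 0.13606
  P(2)·log₂(P(2)/Q(2)) = 0.1761·log₂(0.1761/0.25) = -0.08902
  P(3)·log₂(P(3)/Q(3)) = 0.2577·log₂(0.2577/0.25) = 0.01128
  P(4)·log₂(P(4)/Q(4)) = 0.2341·log₂(0.2341/0.25) = -0.02219

D_KL(P||Q) = 0.13606 - 0.08902 + 0.01128 - 0.02219 = 0.03613 ≈ 0.0361 bits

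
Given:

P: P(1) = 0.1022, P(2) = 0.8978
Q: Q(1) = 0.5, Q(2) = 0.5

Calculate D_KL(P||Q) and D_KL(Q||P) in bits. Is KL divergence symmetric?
D_KL(P||Q) = 0.5241 bits, D_KL(Q||P) = 0.7230 bits. No, KL divergence is not symmetric.

D_KL(P||Q) = Σ P(x) log₂(P(x)/Q(x))

Computing term by term:
  P(1)·log₂(P(1)/Q(1)) = 0.1022·log₂(0.1022/0.5) = -0.23409
  P(2)·log₂(P(2)/Q(2)) = 0.8978·log₂(0.8978/0.5) = 0.75816

D_KL(P||Q) = -0.23409 + 0.75816 = 0.52407 ≈ 0.5241 bits

D_KL(Q||P) = Σ Q(x) log₂(Q(x)/P(x))

Computing term by term:
  Q(1)·log₂(Q(1)/P(1)) = 0.5·log₂(0.5/0.1022) = 1.14527
  Q(2)·log₂(Q(2)/P(2)) = 0.5·log₂(0.5/0.8978) = -0.42223

D_KL(Q||P) = 1.14527 - 0.42223 = 0.72304 ≈ 0.7230 bits

These are NOT equal (difference: 0.1989 bits). KL divergence is asymmetric: D_KL(P||Q) ≠ D_KL(Q||P) in general.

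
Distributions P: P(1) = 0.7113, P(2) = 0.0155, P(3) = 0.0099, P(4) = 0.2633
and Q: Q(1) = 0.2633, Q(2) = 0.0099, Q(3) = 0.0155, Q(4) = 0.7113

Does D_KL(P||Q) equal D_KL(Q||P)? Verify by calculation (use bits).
D_KL(P||Q) = 0.6459 bits, D_KL(Q||P) = 0.6459 bits. Yes — for this pair D_KL(P||Q) = D_KL(Q||P).

D_KL(P||Q) = Σ P(x) log₂(P(x)/Q(x))

Computing term by term:
  P(1)·log₂(P(1)/Q(1)) = 0.7113·log₂(0.7113/0.2633) = 1.01983
  P(2)·log₂(P(2)/Q(2)) = 0.0155·log₂(0.0155/0.0099) = 0.01002
  P(3)·log₂(P(3)/Q(3)) = 0.0099·log₂(0.0099/0.0155) = -0.00640
  P(4)·log₂(P(4)/Q(4)) = 0.2633·log₂(0.2633/0.7113) = -0.37751

D_KL(P||Q) = 1.01983 + 0.01002 - 0.00640 - 0.37751 = 0.64594 ≈ 0.6459 bits

D_KL(Q||P) = Σ Q(x) log₂(Q(x)/P(x))

Computing term by term:
  Q(1)·log₂(Q(1)/P(1)) = 0.2633·log₂(0.2633/0.7113) = -0.37751
  Q(2)·log₂(Q(2)/P(2)) = 0.0099·log₂(0.0099/0.0155) = -0.00640
  Q(3)·log₂(Q(3)/P(3)) = 0.0155·log₂(0.0155/0.0099) = 0.01002
  Q(4)·log₂(Q(4)/P(4)) = 0.7113·log₂(0.7113/0.2633) = 1.01983

D_KL(Q||P) = -0.37751 - 0.00640 + 0.01002 + 1.01983 = 0.64594 ≈ 0.6459 bits

These ARE equal here. Q is P with outcomes relabeled (Q(1) = P(4), Q(2) = P(3), Q(3) = P(2), Q(4) = P(1)) by a relabeling that is its own inverse, so the two sums contain exactly the same terms in a different order. This is a special case — KL divergence is not symmetric in general: D_KL(P||Q) ≠ D_KL(Q||P) for most P, Q.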